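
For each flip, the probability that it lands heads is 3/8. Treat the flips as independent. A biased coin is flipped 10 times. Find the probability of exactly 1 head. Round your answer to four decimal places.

0.0546

X ~ Binomial(n=10, p=0.375).
P(X=1) = C(10,1) · p^1 · (1−p)^9
= 10 · 0.375 · 0.014552 = 0.054570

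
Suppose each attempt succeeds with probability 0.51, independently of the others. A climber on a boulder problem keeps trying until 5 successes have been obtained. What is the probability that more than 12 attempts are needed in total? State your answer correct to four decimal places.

0.1751

Needing more than 12 attempts ⇔ fewer than 5 successes in the first 12. With X ~ Binomial(12, 0.51), P(Y > 12) = P(X ≤ 4).
  k=0: C(12,0)·0.51^0·0.49^12 = 0.000192
  k=1: C(12,1)·0.51^1·0.49^11 = 0.002393
  k=2: C(12,2)·0.51^2·0.49^10 = 0.013698
  k=3: C(12,3)·0.51^3·0.49^9 = 0.047522
  k=4: C(12,4)·0.51^4·0.49^8 = 0.111290
P(X ≤ 4) = 0.175094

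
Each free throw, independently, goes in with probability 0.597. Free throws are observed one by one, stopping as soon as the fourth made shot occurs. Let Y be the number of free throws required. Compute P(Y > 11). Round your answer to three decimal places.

0.031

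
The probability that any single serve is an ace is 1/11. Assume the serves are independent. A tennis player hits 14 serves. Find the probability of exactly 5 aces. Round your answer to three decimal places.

0.005

X ~ Binomial(n=14, p=0.090909).
P(X=5) = C(14,5) · p^5 · (1−p)^9
= 2002 · 6.2092e-06 · 0.4241 = 0.00527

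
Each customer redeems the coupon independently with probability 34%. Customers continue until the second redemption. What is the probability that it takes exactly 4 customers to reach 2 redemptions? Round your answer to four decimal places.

0.1511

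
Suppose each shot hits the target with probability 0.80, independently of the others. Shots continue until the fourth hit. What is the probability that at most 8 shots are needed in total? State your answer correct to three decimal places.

Finishing within 8 shots ⇔ at least 4 successes in the first 8. With X ~ Binomial(8, 0.80), P(Y ≤ 8) = 1 − P(X ≤ 3).
  k=0: C(8,0)·0.80^0·0.20^8 = 0.00000
  k=1: C(8,1)·0.80^1·0.20^7 = 0.00008
  k=2: C(8,2)·0.80^2·0.20^6 = 0.00115
  k=3: C(8,3)·0.80^3·0.20^5 = 0.00918
1 − 0.01041 = 0.98959

0.990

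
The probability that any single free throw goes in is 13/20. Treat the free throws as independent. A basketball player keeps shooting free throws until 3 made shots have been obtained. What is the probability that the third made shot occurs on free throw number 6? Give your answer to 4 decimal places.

Y = trial on which the third success occurs; negative binomial, r=3, p=0.65.
P(Y=6) = C(5,2) · p^3 · (1−p)^3
= 10 · 0.27463 · 0.042875 = 0.117745

0.1177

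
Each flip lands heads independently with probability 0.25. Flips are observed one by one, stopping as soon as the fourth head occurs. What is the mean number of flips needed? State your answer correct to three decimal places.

16.000

Y = total flips until the fourth success; negative binomial with r=4, p=0.25.
E[Y] = r / p = 4 / 0.25 = 16.00000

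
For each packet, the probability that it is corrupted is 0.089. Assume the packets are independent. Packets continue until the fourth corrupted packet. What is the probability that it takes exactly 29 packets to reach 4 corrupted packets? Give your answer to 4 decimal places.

0.0200

Y = trial on which the fourth success occurs; negative binomial, r=4, p=0.089.
P(Y=29) = C(28,3) · p^4 · (1−p)^25
= 3276 · 6.2742e-05 · 0.097266 = 0.019992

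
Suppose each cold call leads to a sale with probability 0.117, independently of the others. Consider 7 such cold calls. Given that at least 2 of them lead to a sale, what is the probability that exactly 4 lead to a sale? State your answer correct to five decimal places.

X ~ Binomial(7, 0.117). Want P(X=4 | X≥2) = P(X=4) / P(X≥2).
P(X=4) = C(7,4)·0.117^4·0.883^3 = 0.0045154
P(X≥2) = 1 − 0.4185284 − 0.3881934 = 0.1932782
Ratio = 0.0045154 / 0.1932782 = 0.0233620

0.02336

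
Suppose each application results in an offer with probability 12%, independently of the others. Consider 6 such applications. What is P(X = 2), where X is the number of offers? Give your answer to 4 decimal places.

X ~ Binomial(n=6, p=0.12).
P(X=2) = C(6,2) · p^2 · (1−p)^4
= 15 · 0.0144 · 0.5997 = 0.129534

0.1295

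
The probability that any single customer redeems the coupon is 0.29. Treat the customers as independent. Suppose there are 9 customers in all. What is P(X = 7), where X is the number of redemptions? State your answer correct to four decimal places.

X ~ Binomial(n=9, p=0.29).
P(X=7) = C(9,7) · p^7 · (1−p)^2
= 36 · 0.0001725 · 0.5041 = 0.003130

0.0031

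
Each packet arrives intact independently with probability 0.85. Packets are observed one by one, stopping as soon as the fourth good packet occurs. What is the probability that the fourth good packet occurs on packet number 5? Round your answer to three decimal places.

0.313

Y = trial on which the fourth success occurs; negative binomial, r=4, p=0.85.
P(Y=5) = C(4,3) · p^4 · (1−p)^1
= 4 · 0.52201 · 0.15 = 0.31320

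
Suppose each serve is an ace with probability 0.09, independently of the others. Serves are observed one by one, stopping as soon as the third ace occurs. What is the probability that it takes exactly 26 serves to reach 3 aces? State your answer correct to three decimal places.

Y = trial on which the third success occurs; negative binomial, r=3, p=0.09.
P(Y=26) = C(25,2) · p^3 · (1−p)^23
= 300 · 0.000729 · 0.11428 = 0.02499

0.025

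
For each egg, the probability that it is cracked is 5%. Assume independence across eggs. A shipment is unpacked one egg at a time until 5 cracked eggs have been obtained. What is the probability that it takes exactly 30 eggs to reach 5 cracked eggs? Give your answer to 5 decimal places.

0.00206

Y = trial on which the fifth success occurs; negative binomial, r=5, p=0.05.
P(Y=30) = C(29,4) · p^5 · (1−p)^25
= 23751 · 3.125e-07 · 0.27739 = 0.0020588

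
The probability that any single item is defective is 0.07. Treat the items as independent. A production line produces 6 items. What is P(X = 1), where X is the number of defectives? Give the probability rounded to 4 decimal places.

X ~ Binomial(n=6, p=0.07).
P(X=1) = C(6,1) · p^1 · (1−p)^5
= 6 · 0.07 · 0.69569 = 0.292189

0.2922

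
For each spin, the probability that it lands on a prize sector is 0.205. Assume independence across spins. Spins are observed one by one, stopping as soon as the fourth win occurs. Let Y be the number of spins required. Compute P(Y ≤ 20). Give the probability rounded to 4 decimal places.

Finishing within 20 spins ⇔ at least 4 successes in the first 20. With X ~ Binomial(20, 0.205), P(Y ≤ 20) = 1 − P(X ≤ 3).
  k=0: C(20,0)·0.205^0·0.795^20 = 0.010171
  k=1: C(20,1)·0.205^1·0.795^19 = 0.052452
  k=2: C(20,2)·0.205^2·0.795^18 = 0.128490
  k=3: C(20,3)·0.205^3·0.795^17 = 0.198796
1 − 0.389908 = 0.610092

0.6101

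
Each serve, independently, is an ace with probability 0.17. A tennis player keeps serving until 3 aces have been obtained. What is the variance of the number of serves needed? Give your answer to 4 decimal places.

86.1592

Y = total serves until the third success; negative binomial with r=3, p=0.17.
Var(Y) = r(1−p)/p² = 3·0.83 / 0.17² = 86.159170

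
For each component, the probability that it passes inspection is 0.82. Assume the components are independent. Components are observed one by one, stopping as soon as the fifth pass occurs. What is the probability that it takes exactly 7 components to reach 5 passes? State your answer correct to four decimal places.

0.1802

Y = trial on which the fifth success occurs; negative binomial, r=5, p=0.82.
P(Y=7) = C(6,4) · p^5 · (1−p)^2
= 15 · 0.37074 · 0.0324 = 0.180180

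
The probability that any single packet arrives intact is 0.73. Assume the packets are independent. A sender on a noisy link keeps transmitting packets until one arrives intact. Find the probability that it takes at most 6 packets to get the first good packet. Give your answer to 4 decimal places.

Y = number of packets to the first success; geometric, p = 0.73.
P(Y ≤ 6) = 1 − (1−p)^6 = 1 − 0.000387 = 0.999613

0.9996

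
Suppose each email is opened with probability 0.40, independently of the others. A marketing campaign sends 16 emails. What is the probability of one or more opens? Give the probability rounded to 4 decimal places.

P(at least one) = 1 − P(none) = 1 − (1 − 0.40)^16
= 1 − 0.000282 = 0.999718

0.9997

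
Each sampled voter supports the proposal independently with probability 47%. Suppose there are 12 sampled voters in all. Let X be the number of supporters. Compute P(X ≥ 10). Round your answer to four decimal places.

X ~ Binomial(12, 0.47); P(X ≥ 10) = Σ C(12,k) p^k (1−p)^(12−k) over k:
  k=10: C(12,10)·0.47^10·0.53^2 = 0.009752
  k=11: C(12,11)·0.47^11·0.53^1 = 0.001572
  k=12: C(12,12)·0.47^12·0.53^0 = 0.000116
Total = 0.011440

0.0114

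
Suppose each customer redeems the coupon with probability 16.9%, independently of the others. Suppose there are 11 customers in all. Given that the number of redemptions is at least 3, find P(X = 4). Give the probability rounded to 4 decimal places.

X ~ Binomial(11, 0.169). Want P(X=4 | X≥3) = P(X=4) / P(X≥3).
P(X=4) = C(11,4)·0.169^4·0.831^7 = 0.073666
P(X≥3) = 1 − 0.130500 − 0.291937 − 0.296856 = 0.280707
Ratio = 0.073666 / 0.280707 = 0.262431

0.2624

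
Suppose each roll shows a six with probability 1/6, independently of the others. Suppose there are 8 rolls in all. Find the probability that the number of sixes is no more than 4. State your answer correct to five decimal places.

X ~ Binomial(8, 0.166667); P(X ≤ 4) = Σ C(8,k) p^k (1−p)^(8−k) over k:
  k=0: C(8,0)·0.166667^0·0.833333^8 = 0.2325680
  k=1: C(8,1)·0.166667^1·0.833333^7 = 0.3721089
  k=2: C(8,2)·0.166667^2·0.833333^6 = 0.2604762
  k=3: C(8,3)·0.166667^3·0.833333^5 = 0.1041905
  k=4: C(8,4)·0.166667^4·0.833333^4 = 0.0260476
Total = 0.9953912

0.99539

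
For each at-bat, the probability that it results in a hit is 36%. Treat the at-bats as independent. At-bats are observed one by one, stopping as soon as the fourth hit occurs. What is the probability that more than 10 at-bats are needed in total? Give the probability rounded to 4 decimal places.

0.4868

Needing more than 10 at-bats ⇔ fewer than 4 successes in the first 10. With X ~ Binomial(10, 0.36), P(Y > 10) = P(X ≤ 3).
  k=0: C(10,0)·0.36^0·0.64^10 = 0.011529
  k=1: C(10,1)·0.36^1·0.64^9 = 0.064852
  k=2: C(10,2)·0.36^2·0.64^8 = 0.164156
  k=3: C(10,3)·0.36^3·0.64^7 = 0.246234
P(X ≤ 3) = 0.486772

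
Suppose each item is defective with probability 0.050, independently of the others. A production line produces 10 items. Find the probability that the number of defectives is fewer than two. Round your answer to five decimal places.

X ~ Binomial(10, 0.05); P(X ≤ 1) = Σ C(10,k) p^k (1−p)^(10−k) over k:
  k=0: C(10,0)·0.05^0·0.95^10 = 0.5987369
  k=1: C(10,1)·0.05^1·0.95^9 = 0.3151247
Total = 0.9138616

0.91386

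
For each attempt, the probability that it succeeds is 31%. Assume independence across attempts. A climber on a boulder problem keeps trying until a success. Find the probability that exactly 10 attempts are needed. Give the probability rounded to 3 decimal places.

Geometric (trials to first success), p = 0.31.
P(Y = 10) = (1−p)^9 · p = 0.035452 · 0.31 = 0.01099

0.011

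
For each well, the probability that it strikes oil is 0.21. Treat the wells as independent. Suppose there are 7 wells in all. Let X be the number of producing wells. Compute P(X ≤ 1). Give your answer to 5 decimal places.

X ~ Binomial(7, 0.21); P(X ≤ 1) = Σ C(7,k) p^k (1−p)^(7−k) over k:
  k=0: C(7,0)·0.21^0·0.79^7 = 0.1920391
  k=1: C(7,1)·0.21^1·0.79^6 = 0.3573386
Total = 0.5493776

0.54938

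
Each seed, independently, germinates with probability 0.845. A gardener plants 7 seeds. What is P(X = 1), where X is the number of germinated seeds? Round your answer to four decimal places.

X ~ Binomial(n=7, p=0.845).
P(X=1) = C(7,1) · p^1 · (1−p)^6
= 7 · 0.845 · 1.3867e-05 = 0.000082

0.0001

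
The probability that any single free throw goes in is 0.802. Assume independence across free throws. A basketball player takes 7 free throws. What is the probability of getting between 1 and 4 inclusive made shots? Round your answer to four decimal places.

X ~ Binomial(7, 0.802); P(1 ≤ X ≤ 4) = Σ C(7,k) p^k (1−p)^(7−k) over k:
  k=1: C(7,1)·0.802^1·0.198^6 = 0.000338
  k=2: C(7,2)·0.802^2·0.198^5 = 0.004110
  k=3: C(7,3)·0.802^3·0.198^4 = 0.027749
  k=4: C(7,4)·0.802^4·0.198^3 = 0.112399
Total = 0.144597

0.1446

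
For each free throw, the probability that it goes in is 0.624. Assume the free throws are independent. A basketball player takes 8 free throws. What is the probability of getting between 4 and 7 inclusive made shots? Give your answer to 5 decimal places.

X ~ Binomial(8, 0.624); P(4 ≤ X ≤ 7) = Σ C(8,k) p^k (1−p)^(8−k) over k:
  k=4: C(8,4)·0.624^4·0.376^4 = 0.2121230
  k=5: C(8,5)·0.624^5·0.376^3 = 0.2816271
  k=6: C(8,6)·0.624^6·0.376^2 = 0.2336906
  k=7: C(8,7)·0.624^7·0.376^1 = 0.1108077
Total = 0.8382485

0.83825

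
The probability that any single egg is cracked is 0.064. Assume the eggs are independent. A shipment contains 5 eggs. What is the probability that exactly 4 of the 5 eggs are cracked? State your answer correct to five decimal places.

X ~ Binomial(n=5, p=0.064).
P(X=4) = C(5,4) · p^4 · (1−p)^1
= 5 · 1.6777e-05 · 0.936 = 0.0000785

0.00008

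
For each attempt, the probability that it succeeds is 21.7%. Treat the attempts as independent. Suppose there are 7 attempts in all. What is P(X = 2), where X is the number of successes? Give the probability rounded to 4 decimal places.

0.2910

X ~ Binomial(n=7, p=0.217).
P(X=2) = C(7,2) · p^2 · (1−p)^5
= 21 · 0.047089 · 0.29431 = 0.291037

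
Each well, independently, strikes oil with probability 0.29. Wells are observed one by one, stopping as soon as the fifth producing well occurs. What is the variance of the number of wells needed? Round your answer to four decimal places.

Y = total wells until the fifth success; negative binomial with r=5, p=0.29.
Var(Y) = r(1−p)/p² = 5·0.71 / 0.29² = 42.211653

42.2117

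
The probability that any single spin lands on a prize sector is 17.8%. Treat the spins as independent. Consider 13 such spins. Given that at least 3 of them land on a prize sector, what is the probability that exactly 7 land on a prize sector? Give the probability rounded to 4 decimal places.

X ~ Binomial(13, 0.178). Want P(X=7 | X≥3) = P(X=7) / P(X≥3).
P(X=7) = C(13,7)·0.178^7·0.822^6 = 0.002997
P(X≥3) = 1 − 0.078223 − 0.220204 − 0.286104 = 0.415469
Ratio = 0.002997 / 0.415469 = 0.007214

0.0072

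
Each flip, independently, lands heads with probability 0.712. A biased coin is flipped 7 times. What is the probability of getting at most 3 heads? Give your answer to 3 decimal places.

X ~ Binomial(7, 0.712); P(X ≤ 3) = Σ C(7,k) p^k (1−p)^(7−k) over k:
  k=0: C(7,0)·0.712^0·0.288^7 = 0.00016
  k=1: C(7,1)·0.712^1·0.288^6 = 0.00284
  k=2: C(7,2)·0.712^2·0.288^5 = 0.02109
  k=3: C(7,3)·0.712^3·0.288^4 = 0.08691
Total = 0.11101

0.111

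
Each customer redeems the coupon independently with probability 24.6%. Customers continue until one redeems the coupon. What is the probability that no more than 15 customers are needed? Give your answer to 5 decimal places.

0.98553

Y = number of customers to the first success; geometric, p = 0.246.
P(Y ≤ 15) = 1 − (1−p)^15 = 1 − 0.0144734 = 0.9855266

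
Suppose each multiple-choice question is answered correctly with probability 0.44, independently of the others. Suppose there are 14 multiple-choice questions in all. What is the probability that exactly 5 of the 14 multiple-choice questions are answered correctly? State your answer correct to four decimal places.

0.1788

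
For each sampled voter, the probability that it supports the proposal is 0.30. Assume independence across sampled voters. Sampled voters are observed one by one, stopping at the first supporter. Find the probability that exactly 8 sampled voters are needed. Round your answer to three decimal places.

0.025

Geometric (trials to first success), p = 0.30.
P(Y = 8) = (1−p)^7 · p = 0.082354 · 0.30 = 0.02471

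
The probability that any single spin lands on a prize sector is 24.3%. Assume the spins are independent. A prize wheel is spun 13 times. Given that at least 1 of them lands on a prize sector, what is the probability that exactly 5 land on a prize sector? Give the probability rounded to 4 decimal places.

0.1208

X ~ Binomial(13, 0.243). Want P(X=5 | X≥1) = P(X=5) / P(X≥1).
P(X=5) = C(13,5)·0.243^5·0.757^8 = 0.117592
P(X≥1) = 1 − 0.026807 = 0.973193
Ratio = 0.117592 / 0.973193 = 0.120831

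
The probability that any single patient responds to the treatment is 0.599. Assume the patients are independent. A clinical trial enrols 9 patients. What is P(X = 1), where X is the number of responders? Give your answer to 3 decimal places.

X ~ Binomial(n=9, p=0.599).
P(X=1) = C(9,1) · p^1 · (1−p)^8
= 9 · 0.599 · 0.00066858 = 0.00360

0.004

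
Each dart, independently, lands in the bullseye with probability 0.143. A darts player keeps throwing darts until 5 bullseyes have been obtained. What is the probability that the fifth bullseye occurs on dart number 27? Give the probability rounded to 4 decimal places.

Y = trial on which the fifth success occurs; negative binomial, r=5, p=0.143.
P(Y=27) = C(26,4) · p^5 · (1−p)^22
= 14950 · 5.9797e-05 · 0.033541 = 0.029985

0.0300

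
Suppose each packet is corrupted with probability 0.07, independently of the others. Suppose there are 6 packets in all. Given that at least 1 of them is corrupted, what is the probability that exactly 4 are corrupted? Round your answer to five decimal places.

0.00088

X ~ Binomial(6, 0.07). Want P(X=4 | X≥1) = P(X=4) / P(X≥1).
P(X=4) = C(6,4)·0.07^4·0.93^2 = 0.0003115
P(X≥1) = 1 − 0.6469902 = 0.3530098
Ratio = 0.0003115 / 0.3530098 = 0.0008824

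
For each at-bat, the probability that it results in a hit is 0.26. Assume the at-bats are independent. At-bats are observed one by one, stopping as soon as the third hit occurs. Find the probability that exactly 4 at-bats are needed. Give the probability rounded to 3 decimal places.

Y = trial on which the third success occurs; negative binomial, r=3, p=0.26.
P(Y=4) = C(3,2) · p^3 · (1−p)^1
= 3 · 0.017576 · 0.74 = 0.03902

0.039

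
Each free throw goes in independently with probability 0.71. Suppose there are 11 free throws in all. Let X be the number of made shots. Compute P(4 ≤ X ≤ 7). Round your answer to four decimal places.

X ~ Binomial(11, 0.71); P(4 ≤ X ≤ 7) = Σ C(11,k) p^k (1−p)^(11−k) over k:
  k=4: C(11,4)·0.71^4·0.29^7 = 0.014465
  k=5: C(11,5)·0.71^5·0.29^6 = 0.049582
  k=6: C(11,6)·0.71^6·0.29^5 = 0.121390
  k=7: C(11,7)·0.71^7·0.29^4 = 0.212283
Total = 0.397720

0.3977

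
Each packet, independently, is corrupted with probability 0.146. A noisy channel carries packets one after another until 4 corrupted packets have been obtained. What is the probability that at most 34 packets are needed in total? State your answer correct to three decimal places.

Finishing within 34 packets ⇔ at least 4 successes in the first 34. With X ~ Binomial(34, 0.146), P(Y ≤ 34) = 1 − P(X ≤ 3).
  k=0: C(34,0)·0.146^0·0.854^34 = 0.00467
  k=1: C(34,1)·0.146^1·0.854^33 = 0.02716
  k=2: C(34,2)·0.146^2·0.854^32 = 0.07662
  k=3: C(34,3)·0.146^3·0.854^31 = 0.13972
1 − 0.24816 = 0.75184

0.752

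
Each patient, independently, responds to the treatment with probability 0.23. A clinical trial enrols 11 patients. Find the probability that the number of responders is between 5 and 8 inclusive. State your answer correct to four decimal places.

0.0850

X ~ Binomial(11, 0.23); P(5 ≤ X ≤ 8) = Σ C(11,k) p^k (1−p)^(11−k) over k:
  k=5: C(11,5)·0.23^5·0.77^6 = 0.061976
  k=6: C(11,6)·0.23^6·0.77^5 = 0.018512
  k=7: C(11,7)·0.23^7·0.77^4 = 0.003950
  k=8: C(11,8)·0.23^8·0.77^3 = 0.000590
Total = 0.085028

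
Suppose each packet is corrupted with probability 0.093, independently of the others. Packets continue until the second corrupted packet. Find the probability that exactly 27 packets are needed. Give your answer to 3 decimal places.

0.020

Y = trial on which the second success occurs; negative binomial, r=2, p=0.093.
P(Y=27) = C(26,1) · p^2 · (1−p)^25
= 26 · 0.008649 · 0.087133 = 0.01959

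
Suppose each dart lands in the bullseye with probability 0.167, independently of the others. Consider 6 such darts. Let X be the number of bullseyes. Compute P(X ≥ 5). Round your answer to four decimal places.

X ~ Binomial(6, 0.167); P(X ≥ 5) = Σ C(6,k) p^k (1−p)^(6−k) over k:
  k=5: C(6,5)·0.167^5·0.833^1 = 0.000649
  k=6: C(6,6)·0.167^6·0.833^0 = 0.000022
Total = 0.000671

0.0007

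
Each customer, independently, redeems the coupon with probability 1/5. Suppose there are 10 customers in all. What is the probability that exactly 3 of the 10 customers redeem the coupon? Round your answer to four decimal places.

0.2013

X ~ Binomial(n=10, p=0.20).
P(X=3) = C(10,3) · p^3 · (1−p)^7
= 120 · 0.008 · 0.20972 = 0.201327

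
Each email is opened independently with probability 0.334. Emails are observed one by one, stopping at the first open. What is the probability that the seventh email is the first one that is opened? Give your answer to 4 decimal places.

0.0291

Geometric (trials to first success), p = 0.334.
P(Y = 7) = (1−p)^6 · p = 0.087266 · 0.334 = 0.029147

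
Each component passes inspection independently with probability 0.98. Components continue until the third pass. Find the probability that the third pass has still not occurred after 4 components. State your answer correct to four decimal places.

0.0023

Needing more than 4 components ⇔ fewer than 3 successes in the first 4. With X ~ Binomial(4, 0.98), P(Y > 4) = P(X ≤ 2).
  k=0: C(4,0)·0.98^0·0.02^4 = 0.000000
  k=1: C(4,1)·0.98^1·0.02^3 = 0.000031
  k=2: C(4,2)·0.98^2·0.02^2 = 0.002305
P(X ≤ 2) = 0.002336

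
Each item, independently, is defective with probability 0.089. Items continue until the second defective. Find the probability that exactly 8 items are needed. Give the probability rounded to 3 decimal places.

0.032

Y = trial on which the second success occurs; negative binomial, r=2, p=0.089.
P(Y=8) = C(7,1) · p^2 · (1−p)^6
= 7 · 0.007921 · 0.57162 = 0.03169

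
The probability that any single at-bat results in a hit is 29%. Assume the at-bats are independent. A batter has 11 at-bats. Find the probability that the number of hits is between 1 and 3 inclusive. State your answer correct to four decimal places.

X ~ Binomial(11, 0.29); P(1 ≤ X ≤ 3) = Σ C(11,k) p^k (1−p)^(11−k) over k:
  k=1: C(11,1)·0.29^1·0.71^10 = 0.103842
  k=2: C(11,2)·0.29^2·0.71^9 = 0.212072
  k=3: C(11,3)·0.29^3·0.71^8 = 0.259863
Total = 0.575778

0.5758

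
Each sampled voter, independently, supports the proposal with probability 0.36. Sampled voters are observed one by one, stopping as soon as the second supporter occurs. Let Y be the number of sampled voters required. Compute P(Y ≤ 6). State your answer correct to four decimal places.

Finishing within 6 sampled voters ⇔ at least 2 successes in the first 6. With X ~ Binomial(6, 0.36), P(Y ≤ 6) = 1 − P(X ≤ 1).
  k=0: C(6,0)·0.36^0·0.64^6 = 0.068719
  k=1: C(6,1)·0.36^1·0.64^5 = 0.231928
1 − 0.300648 = 0.699352

0.6994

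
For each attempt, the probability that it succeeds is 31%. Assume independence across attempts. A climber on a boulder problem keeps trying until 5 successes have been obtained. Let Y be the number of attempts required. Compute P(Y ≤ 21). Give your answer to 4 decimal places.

Finishing within 21 attempts ⇔ at least 5 successes in the first 21. With X ~ Binomial(21, 0.31), P(Y ≤ 21) = 1 − P(X ≤ 4).
  k=0: C(21,0)·0.31^0·0.69^21 = 0.000413
  k=1: C(21,1)·0.31^1·0.69^20 = 0.003895
  k=2: C(21,2)·0.31^2·0.69^19 = 0.017502
  k=3: C(21,3)·0.31^3·0.69^18 = 0.049799
  k=4: C(21,4)·0.31^4·0.69^17 = 0.100681
1 − 0.172289 = 0.827711

0.8277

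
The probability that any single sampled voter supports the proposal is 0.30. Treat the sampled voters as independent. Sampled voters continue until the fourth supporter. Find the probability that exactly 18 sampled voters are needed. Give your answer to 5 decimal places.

Y = trial on which the fourth success occurs; negative binomial, r=4, p=0.30.
P(Y=18) = C(17,3) · p^4 · (1−p)^14
= 680 · 0.0081 · 0.0067822 = 0.0373565

0.03736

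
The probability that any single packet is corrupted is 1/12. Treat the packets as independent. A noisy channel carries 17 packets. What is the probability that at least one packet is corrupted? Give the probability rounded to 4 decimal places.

P(at least one) = 1 − P(none) = 1 − (1 − 0.083333)^17
= 1 − 0.227821 = 0.772179

0.7722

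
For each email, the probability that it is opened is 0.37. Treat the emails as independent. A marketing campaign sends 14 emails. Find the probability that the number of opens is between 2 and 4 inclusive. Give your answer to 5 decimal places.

X ~ Binomial(14, 0.37); P(2 ≤ X ≤ 4) = Σ C(14,k) p^k (1−p)^(14−k) over k:
  k=2: C(14,2)·0.37^2·0.63^12 = 0.0487003
  k=3: C(14,3)·0.37^3·0.63^11 = 0.1144070
  k=4: C(14,4)·0.37^4·0.63^10 = 0.1847764
Total = 0.3478837

0.34788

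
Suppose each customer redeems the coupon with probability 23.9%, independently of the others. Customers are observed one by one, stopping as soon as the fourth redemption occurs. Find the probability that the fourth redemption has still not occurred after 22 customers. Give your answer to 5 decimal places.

Needing more than 22 customers ⇔ fewer than 4 successes in the first 22. With X ~ Binomial(22, 0.239), P(Y > 22) = P(X ≤ 3).
  k=0: C(22,0)·0.239^0·0.761^22 = 0.0024573
  k=1: C(22,1)·0.239^1·0.761^21 = 0.0169785
  k=2: C(22,2)·0.239^2·0.761^20 = 0.0559888
  k=3: C(22,3)·0.239^3·0.761^19 = 0.1172257
P(X ≤ 3) = 0.1926503

0.19265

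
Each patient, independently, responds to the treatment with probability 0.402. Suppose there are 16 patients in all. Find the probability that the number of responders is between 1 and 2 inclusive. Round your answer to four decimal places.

0.0174

X ~ Binomial(16, 0.402); P(1 ≤ X ≤ 2) = Σ C(16,k) p^k (1−p)^(16−k) over k:
  k=1: C(16,1)·0.402^1·0.598^15 = 0.002876
  k=2: C(16,2)·0.402^2·0.598^14 = 0.014503
Total = 0.017379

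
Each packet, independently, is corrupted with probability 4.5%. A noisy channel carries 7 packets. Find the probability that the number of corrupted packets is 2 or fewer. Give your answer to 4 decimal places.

X ~ Binomial(7, 0.045); P(X ≤ 2) = Σ C(7,k) p^k (1−p)^(7−k) over k:
  k=0: C(7,0)·0.045^0·0.955^7 = 0.724475
  k=1: C(7,1)·0.045^1·0.955^6 = 0.238963
  k=2: C(7,2)·0.045^2·0.955^5 = 0.033780
Total = 0.997219

0.9972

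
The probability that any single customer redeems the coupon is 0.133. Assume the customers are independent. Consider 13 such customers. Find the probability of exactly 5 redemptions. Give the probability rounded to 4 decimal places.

0.0171

X ~ Binomial(n=13, p=0.133).
P(X=5) = C(13,5) · p^5 · (1−p)^8
= 1287 · 4.1616e-05 · 0.31927 = 0.017100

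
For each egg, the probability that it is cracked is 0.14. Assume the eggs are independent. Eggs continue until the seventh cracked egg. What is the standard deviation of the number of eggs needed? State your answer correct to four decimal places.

Y = total eggs until the seventh success; negative binomial with r=7, p=0.14.
SD(Y) = √[r(1−p)/p²] = √(307.142857) = 17.525492

17.5255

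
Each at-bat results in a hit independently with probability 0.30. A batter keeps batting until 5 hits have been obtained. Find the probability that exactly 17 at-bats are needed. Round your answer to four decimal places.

0.0612

Y = trial on which the fifth success occurs; negative binomial, r=5, p=0.30.
P(Y=17) = C(16,4) · p^5 · (1−p)^12
= 1820 · 0.00243 · 0.013841 = 0.061214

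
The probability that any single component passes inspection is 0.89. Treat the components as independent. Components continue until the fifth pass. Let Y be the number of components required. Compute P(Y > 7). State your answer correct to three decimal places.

0.033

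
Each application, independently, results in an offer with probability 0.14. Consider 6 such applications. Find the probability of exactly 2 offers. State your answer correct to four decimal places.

X ~ Binomial(n=6, p=0.14).
P(X=2) = C(6,2) · p^2 · (1−p)^4
= 15 · 0.0196 · 0.54701 = 0.160820

0.1608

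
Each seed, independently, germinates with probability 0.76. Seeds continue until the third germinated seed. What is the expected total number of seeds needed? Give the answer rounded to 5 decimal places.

3.94737

Y = total seeds until the third success; negative binomial with r=3, p=0.76.
E[Y] = r / p = 3 / 0.76 = 3.9473684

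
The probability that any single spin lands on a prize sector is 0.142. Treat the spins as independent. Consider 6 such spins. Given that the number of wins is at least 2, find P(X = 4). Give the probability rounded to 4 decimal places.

X ~ Binomial(6, 0.142). Want P(X=4 | X≥2) = P(X=4) / P(X≥2).
P(X=4) = C(6,4)·0.142^4·0.858^2 = 0.004490
P(X≥2) = 1 − 0.398955 − 0.396165 = 0.204880
Ratio = 0.004490 / 0.204880 = 0.021914

0.0219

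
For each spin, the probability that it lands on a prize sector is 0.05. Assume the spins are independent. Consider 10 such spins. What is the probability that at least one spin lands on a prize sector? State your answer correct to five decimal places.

0.40126

P(at least one) = 1 − P(none) = 1 − (1 − 0.05)^10
= 1 − 0.5987369 = 0.4012631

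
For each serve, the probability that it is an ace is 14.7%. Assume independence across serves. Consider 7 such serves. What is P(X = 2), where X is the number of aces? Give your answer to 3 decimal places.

0.205

X ~ Binomial(n=7, p=0.147).
P(X=2) = C(7,2) · p^2 · (1−p)^5
= 21 · 0.021609 · 0.45159 = 0.20493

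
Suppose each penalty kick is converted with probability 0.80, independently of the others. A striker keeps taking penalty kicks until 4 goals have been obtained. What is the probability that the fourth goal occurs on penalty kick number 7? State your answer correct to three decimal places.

Y = trial on which the fourth success occurs; negative binomial, r=4, p=0.80.
P(Y=7) = C(6,3) · p^4 · (1−p)^3
= 20 · 0.4096 · 0.008 = 0.06554

0.066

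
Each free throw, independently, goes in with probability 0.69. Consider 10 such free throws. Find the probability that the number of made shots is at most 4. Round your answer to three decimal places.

0.055

X ~ Binomial(10, 0.69); P(X ≤ 4) = Σ C(10,k) p^k (1−p)^(10−k) over k:
  k=0: C(10,0)·0.69^0·0.31^10 = 0.00001
  k=1: C(10,1)·0.69^1·0.31^9 = 0.00018
  k=2: C(10,2)·0.69^2·0.31^8 = 0.00183
  k=3: C(10,3)·0.69^3·0.31^7 = 0.01085
  k=4: C(10,4)·0.69^4·0.31^6 = 0.04225
Total = 0.05511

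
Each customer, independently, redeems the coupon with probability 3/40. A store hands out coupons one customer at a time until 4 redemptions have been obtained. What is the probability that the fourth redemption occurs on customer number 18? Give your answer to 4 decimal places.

0.0072

Y = trial on which the fourth success occurs; negative binomial, r=4, p=0.075.
P(Y=18) = C(17,3) · p^4 · (1−p)^14
= 680 · 3.1641e-05 · 0.33573 = 0.007223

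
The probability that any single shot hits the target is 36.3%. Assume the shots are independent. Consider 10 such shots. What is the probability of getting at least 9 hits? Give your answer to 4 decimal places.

0.0007

X ~ Binomial(10, 0.363); P(X ≥ 9) = Σ C(10,k) p^k (1−p)^(10−k) over k:
  k=9: C(10,9)·0.363^9·0.637^1 = 0.000697
  k=10: C(10,10)·0.363^10·0.637^0 = 0.000040
Total = 0.000737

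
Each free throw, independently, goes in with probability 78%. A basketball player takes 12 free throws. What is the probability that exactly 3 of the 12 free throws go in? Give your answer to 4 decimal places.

0.0001

X ~ Binomial(n=12, p=0.78).
P(X=3) = C(12,3) · p^3 · (1−p)^9
= 220 · 0.47455 · 1.2073e-06 = 0.000126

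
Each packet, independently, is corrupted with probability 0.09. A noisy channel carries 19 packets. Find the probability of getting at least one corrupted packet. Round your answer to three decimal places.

P(at least one) = 1 − P(none) = 1 − (1 − 0.09)^19
= 1 − 0.16664 = 0.83336

0.833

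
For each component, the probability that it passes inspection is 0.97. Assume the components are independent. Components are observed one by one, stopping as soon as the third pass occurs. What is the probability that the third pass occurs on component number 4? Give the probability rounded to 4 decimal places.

0.0821

Y = trial on which the third success occurs; negative binomial, r=3, p=0.97.
P(Y=4) = C(3,2) · p^3 · (1−p)^1
= 3 · 0.91267 · 0.03 = 0.082141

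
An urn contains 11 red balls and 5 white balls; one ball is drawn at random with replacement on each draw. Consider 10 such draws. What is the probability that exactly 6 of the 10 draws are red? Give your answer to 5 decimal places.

X ~ Binomial(n=10, p=0.6875).
P(X=6) = C(10,6) · p^6 · (1−p)^4
= 210 · 0.10559 · 0.0095367 = 0.2114733

0.21147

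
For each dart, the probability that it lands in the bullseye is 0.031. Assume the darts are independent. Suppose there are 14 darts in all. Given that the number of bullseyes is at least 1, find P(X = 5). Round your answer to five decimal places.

0.00012

X ~ Binomial(14, 0.031). Want P(X=5 | X≥1) = P(X=5) / P(X≥1).
P(X=5) = C(14,5)·0.031^5·0.969^9 = 0.0000432
P(X≥1) = 1 − 0.6434768 = 0.3565232
Ratio = 0.0000432 / 0.3565232 = 0.0001211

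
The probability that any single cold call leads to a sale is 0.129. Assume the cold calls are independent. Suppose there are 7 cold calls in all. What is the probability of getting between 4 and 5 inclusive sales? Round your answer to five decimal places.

0.00697

X ~ Binomial(7, 0.129); P(4 ≤ X ≤ 5) = Σ C(7,k) p^k (1−p)^(7−k) over k:
  k=4: C(7,4)·0.129^4·0.871^3 = 0.0064044
  k=5: C(7,5)·0.129^5·0.871^2 = 0.0005691
Total = 0.0069736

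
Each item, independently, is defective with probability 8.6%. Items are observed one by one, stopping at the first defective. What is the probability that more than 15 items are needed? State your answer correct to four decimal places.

Y = number of items to the first success; geometric, p = 0.086.
P(Y > 15) = P(first 15 all fail) = (1−p)^15 = 0.259533

0.2595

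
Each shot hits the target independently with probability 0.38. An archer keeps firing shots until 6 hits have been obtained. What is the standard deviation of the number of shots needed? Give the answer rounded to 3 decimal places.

5.076

Y = total shots until the sixth success; negative binomial with r=6, p=0.38.
SD(Y) = √[r(1−p)/p²] = √(25.76177) = 5.07561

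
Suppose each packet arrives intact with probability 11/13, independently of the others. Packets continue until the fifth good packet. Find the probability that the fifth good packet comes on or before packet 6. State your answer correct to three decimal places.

0.767

Finishing within 6 packets ⇔ at least 5 successes in the first 6. With X ~ Binomial(6, 0.846154), P(Y ≤ 6) = 1 − P(X ≤ 4).
  k=0: C(6,0)·0.846154^0·0.153846^6 = 0.00001
  k=1: C(6,1)·0.846154^1·0.153846^5 = 0.00044
  k=2: C(6,2)·0.846154^2·0.153846^4 = 0.00602
  k=3: C(6,3)·0.846154^3·0.153846^3 = 0.04412
  k=4: C(6,4)·0.846154^4·0.153846^2 = 0.18200
1 − 0.23258 = 0.76742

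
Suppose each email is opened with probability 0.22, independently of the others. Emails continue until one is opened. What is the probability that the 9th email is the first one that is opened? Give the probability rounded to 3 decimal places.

Geometric (trials to first success), p = 0.22.
P(Y = 9) = (1−p)^8 · p = 0.13701 · 0.22 = 0.03014

0.030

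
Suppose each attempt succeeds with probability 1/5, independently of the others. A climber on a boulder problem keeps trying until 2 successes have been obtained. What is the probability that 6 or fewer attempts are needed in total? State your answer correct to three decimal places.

Finishing within 6 attempts ⇔ at least 2 successes in the first 6. With X ~ Binomial(6, 0.20), P(Y ≤ 6) = 1 − P(X ≤ 1).
  k=0: C(6,0)·0.20^0·0.80^6 = 0.26214
  k=1: C(6,1)·0.20^1·0.80^5 = 0.39322
1 − 0.65536 = 0.34464

0.345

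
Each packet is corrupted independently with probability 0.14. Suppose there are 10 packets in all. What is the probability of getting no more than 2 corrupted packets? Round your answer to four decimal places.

0.8455

X ~ Binomial(10, 0.14); P(X ≤ 2) = Σ C(10,k) p^k (1−p)^(10−k) over k:
  k=0: C(10,0)·0.14^0·0.86^10 = 0.221302
  k=1: C(10,1)·0.14^1·0.86^9 = 0.360258
  k=2: C(10,2)·0.14^2·0.86^8 = 0.263910
Total = 0.845470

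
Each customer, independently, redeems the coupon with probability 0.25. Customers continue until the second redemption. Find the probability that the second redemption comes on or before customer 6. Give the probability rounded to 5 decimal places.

Finishing within 6 customers ⇔ at least 2 successes in the first 6. With X ~ Binomial(6, 0.25), P(Y ≤ 6) = 1 − P(X ≤ 1).
  k=0: C(6,0)·0.25^0·0.75^6 = 0.1779785
  k=1: C(6,1)·0.25^1·0.75^5 = 0.3559570
1 − 0.5339355 = 0.4660645

0.46606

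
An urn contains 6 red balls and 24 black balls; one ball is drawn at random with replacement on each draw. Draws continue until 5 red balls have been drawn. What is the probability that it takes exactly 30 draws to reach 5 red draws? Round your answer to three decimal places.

0.029

Y = trial on which the fifth success occurs; negative binomial, r=5, p=0.20.
P(Y=30) = C(29,4) · p^5 · (1−p)^25
= 23751 · 0.00032 · 0.0037779 = 0.02871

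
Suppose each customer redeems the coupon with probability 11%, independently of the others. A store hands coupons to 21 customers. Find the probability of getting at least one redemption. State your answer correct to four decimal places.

P(at least one) = 1 − P(none) = 1 − (1 − 0.11)^21
= 1 − 0.086535 = 0.913465

0.9135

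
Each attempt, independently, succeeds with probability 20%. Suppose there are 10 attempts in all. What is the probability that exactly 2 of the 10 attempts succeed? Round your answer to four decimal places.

0.3020

X ~ Binomial(n=10, p=0.20).
P(X=2) = C(10,2) · p^2 · (1−p)^8
= 45 · 0.04 · 0.16777 = 0.301990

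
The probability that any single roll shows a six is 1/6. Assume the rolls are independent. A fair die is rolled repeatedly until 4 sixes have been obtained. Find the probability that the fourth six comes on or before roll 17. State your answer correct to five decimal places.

Finishing within 17 rolls ⇔ at least 4 successes in the first 17. With X ~ Binomial(17, 0.166667), P(Y ≤ 17) = 1 − P(X ≤ 3).
  k=0: C(17,0)·0.166667^0·0.833333^17 = 0.0450732
  k=1: C(17,1)·0.166667^1·0.833333^16 = 0.1532490
  k=2: C(17,2)·0.166667^2·0.833333^15 = 0.2451984
  k=3: C(17,3)·0.166667^3·0.833333^14 = 0.2451984
1 − 0.6887192 = 0.3112808

0.31128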